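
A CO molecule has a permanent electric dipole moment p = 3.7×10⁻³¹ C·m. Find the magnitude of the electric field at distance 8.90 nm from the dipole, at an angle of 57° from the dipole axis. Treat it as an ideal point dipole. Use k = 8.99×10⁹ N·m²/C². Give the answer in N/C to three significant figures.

E ≈ 6490 N/C

At angle θ the dipole field magnitude is E = (kp/r³)·√(1 + 3cos²θ).
kp/r³ = (8.99×10⁹)(3.70×10⁻³¹) / (8.90×10⁻⁹)³ = 4718 N/C.
√(1 + 3cos²57°) = √(1 + 3·0.2966) = √1.8899 ≈ 1.3747.
E ≈ 4718 × 1.375 = 6486 N/C.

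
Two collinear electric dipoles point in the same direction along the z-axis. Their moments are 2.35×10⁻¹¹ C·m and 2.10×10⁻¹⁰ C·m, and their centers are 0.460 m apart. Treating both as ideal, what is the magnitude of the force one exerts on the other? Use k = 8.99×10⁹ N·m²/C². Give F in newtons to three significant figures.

On-axis field of dipole 1 at distance r: E = 2kp₁/r³. Force on dipole 2 is F = p₂·dE/dr (gradient along axis).
dE/dr = −6kp₁/r⁴, so |F| = 6kp₁p₂/r⁴ (attractive for aligned moments).
F = 6(8.99×10⁹)(2.35×10⁻¹¹)(2.10×10⁻¹⁰)/(0.460)⁴ = 5.945×10⁻⁹ N.

F ≈ 5.95×10⁻⁹ N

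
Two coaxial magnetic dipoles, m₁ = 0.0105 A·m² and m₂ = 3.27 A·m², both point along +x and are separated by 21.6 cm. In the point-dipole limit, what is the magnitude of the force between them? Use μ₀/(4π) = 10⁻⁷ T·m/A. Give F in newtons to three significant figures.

On-axis B of dipole 1: B = (μ₀/4π)·2m₁/r³. Force on dipole 2: F = m₂·dB/dr.
dB/dr = −(μ₀/4π)·6m₁/r⁴, so |F| = (μ₀/4π)·6m₁m₂/r⁴.
F = 6(10⁻⁷)(0.0105)(3.27)/(0.216)⁴ = 9.464×10⁻⁶ N.

F ≈ 9.46×10⁻⁶ N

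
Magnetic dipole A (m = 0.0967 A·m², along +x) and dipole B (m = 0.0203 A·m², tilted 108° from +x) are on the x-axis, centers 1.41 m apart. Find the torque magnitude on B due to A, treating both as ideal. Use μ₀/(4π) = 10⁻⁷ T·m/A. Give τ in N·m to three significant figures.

τ ≈ 1.33×10⁻¹⁰ N·m

Dipole B is on the axis of dipole A, so B₁ there is axial: B₁ = (μ₀/4π)·2m₁/r³ along +x.
B₁ = 2(10⁻⁷)(0.0967)/(1.41)³ = 6.899×10⁻⁹ T.
τ = m₂ B₁ sinθ.
τ = (0.0203)(6.899×10⁻⁹)·sin108° = 1.332×10⁻¹⁰ N·m.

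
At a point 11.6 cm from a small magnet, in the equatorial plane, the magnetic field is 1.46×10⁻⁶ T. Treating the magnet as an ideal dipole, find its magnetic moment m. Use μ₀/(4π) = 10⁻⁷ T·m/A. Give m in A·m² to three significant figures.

m ≈ 0.0228 A·m²

In the equatorial plane B = (μ₀/4π)·m/r³, so m = Br³·4π/(μ₀).
m = (1.46×10⁻⁶)·(0.116)³ / (10⁻⁷) = 0.02279 A·m².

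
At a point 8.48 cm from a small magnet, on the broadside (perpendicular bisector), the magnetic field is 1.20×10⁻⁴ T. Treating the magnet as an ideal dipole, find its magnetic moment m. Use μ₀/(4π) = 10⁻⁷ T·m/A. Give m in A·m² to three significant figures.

In the equatorial plane B = (μ₀/4π)·m/r³, so m = Br³·4π/(μ₀).
m = (1.20×10⁻⁴)·(0.0848)³ / (10⁻⁷) = 0.7318 A·m².

m ≈ 0.732 A·m²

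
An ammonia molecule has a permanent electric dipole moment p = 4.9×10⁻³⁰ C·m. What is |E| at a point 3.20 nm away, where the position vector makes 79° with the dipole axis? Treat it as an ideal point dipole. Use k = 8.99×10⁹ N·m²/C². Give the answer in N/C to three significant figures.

At angle θ the dipole field magnitude is E = (kp/r³)·√(1 + 3cos²θ).
kp/r³ = (8.99×10⁹)(4.90×10⁻³⁰) / (3.20×10⁻⁹)³ = 1.344×10⁶ N/C.
√(1 + 3cos²79°) = √(1 + 3·0.0364) = √1.1092 ≈ 1.0532.
E ≈ 1.344×10⁶ × 1.053 = 1.416×10⁶ N/C.

E ≈ 1.42×10⁶ N/C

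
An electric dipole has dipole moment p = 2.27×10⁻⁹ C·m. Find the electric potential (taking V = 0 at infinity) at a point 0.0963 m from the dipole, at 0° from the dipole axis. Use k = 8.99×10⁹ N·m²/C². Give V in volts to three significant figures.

V ≈ 2200 V

The dipole potential is V = kp cosθ / r².
V = (8.99×10⁹)(2.27×10⁻⁹)·cos0° / (0.0963)² = 2201 V.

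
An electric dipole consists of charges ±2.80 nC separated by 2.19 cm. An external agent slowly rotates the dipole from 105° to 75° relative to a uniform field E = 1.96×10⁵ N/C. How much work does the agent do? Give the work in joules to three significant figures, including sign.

Dipole moment p = qd = (2.80×10⁻⁹ C)(0.0219 m) = 6.132×10⁻¹¹ C·m.
W_ext = ΔU = U(θ₂) − U(θ₁) = −pE cosθ₂ − (−pE cosθ₁) = pE(cosθ₁ − cosθ₂).
W = (6.132×10⁻¹¹)(1.96×10⁵)·(cos105° − cos75°) = (1.202×10⁻⁵)·(-0.5176) = -6.221×10⁻⁶ J.

W ≈ -6.22×10⁻⁶ J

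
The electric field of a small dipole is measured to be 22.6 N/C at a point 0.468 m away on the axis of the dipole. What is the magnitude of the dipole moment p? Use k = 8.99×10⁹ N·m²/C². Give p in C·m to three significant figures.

p ≈ 1.29×10⁻¹⁰ C·m

On axis E = 2kp/r³, so p = Er³/(2k).
p = (22.6)·(0.468)³ / (2·8.99×10⁹) = 1.288×10⁻¹⁰ C·m.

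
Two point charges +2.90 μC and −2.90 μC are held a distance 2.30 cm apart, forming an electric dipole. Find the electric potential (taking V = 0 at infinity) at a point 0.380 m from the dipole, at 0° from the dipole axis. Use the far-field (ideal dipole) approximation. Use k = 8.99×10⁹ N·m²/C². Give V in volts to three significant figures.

Dipole moment p = qd = (2.90×10⁻⁶ C)(0.0230 m) = 6.67×10⁻⁸ C·m.
The dipole potential is V = kp cosθ / r².
V = (8.99×10⁹)(6.67×10⁻⁸)·cos0° / (0.380)² = 4153 V.

V ≈ 4150 V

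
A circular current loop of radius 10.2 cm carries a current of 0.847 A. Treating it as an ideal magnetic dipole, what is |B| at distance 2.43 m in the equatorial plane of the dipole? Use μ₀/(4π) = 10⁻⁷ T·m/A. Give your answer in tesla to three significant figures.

Magnetic moment m = IA = Iπa² = (0.847)·π·(0.102)² = 0.02768 A·m².
In the equatorial plane B = (μ₀/4π)·m/r³ (half the axial value).
B = (10⁻⁷)·(0.02768) / (2.43)³ = 1.929×10⁻¹⁰ T.

B ≈ 1.93×10⁻¹⁰ T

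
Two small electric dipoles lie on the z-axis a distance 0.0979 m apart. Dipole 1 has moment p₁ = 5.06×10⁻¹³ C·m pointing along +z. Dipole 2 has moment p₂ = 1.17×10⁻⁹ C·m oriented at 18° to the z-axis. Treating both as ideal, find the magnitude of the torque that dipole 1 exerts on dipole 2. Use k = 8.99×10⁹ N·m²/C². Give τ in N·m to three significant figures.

τ ≈ 3.51×10⁻⁹ N·m

The second dipole sits on the axis of the first, so the field there is axial: E₁ = 2kp₁/r³ along +z.
E₁ = 2(8.99×10⁹)(5.06×10⁻¹³)/(0.0979)³ = 9.696 N/C.
Torque on the second dipole: τ = p₂ E₁ sinθ.
τ = (1.17×10⁻⁹)(9.696)·sin18° = 3.506×10⁻⁹ N·m.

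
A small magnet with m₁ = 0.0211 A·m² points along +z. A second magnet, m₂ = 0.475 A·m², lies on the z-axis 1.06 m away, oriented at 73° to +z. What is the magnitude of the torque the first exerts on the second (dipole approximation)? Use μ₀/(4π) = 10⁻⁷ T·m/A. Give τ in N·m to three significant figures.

τ ≈ 1.61×10⁻⁹ N·m

Dipole B is on the axis of dipole A, so B₁ there is axial: B₁ = (μ₀/4π)·2m₁/r³ along +z.
B₁ = 2(10⁻⁷)(0.0211)/(1.06)³ = 3.543×10⁻⁹ T.
τ = m₂ B₁ sinθ.
τ = (0.475)(3.543×10⁻⁹)·sin73° = 1.609×10⁻⁹ N·m.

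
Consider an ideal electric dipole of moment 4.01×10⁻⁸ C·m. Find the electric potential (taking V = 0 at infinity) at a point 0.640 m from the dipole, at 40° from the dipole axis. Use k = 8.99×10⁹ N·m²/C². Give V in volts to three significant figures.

The dipole potential is V = kp cosθ / r².
V = (8.99×10⁹)(4.01×10⁻⁸)·cos40° / (0.640)² = 674.2 V.

V ≈ 674 V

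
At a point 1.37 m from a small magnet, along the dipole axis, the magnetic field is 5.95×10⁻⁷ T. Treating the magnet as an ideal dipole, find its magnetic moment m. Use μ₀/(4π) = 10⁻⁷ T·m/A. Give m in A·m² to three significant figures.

m ≈ 7.65 A·m²

On axis B = (μ₀/4π)·2m/r³, so m = Br³·4π/(μ₀·2).
m = (5.95×10⁻⁷)·(1.37)³ / (2·10⁻⁷) = 7.650 A·m².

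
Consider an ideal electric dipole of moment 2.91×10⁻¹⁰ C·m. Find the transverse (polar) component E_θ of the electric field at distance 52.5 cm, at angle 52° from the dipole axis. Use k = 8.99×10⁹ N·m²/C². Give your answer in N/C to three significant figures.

E_θ ≈ 14.2 N/C

For a dipole, E_θ = (kp sinθ)/r³.
kp/r³ = (8.99×10⁹)(2.91×10⁻¹⁰)/(0.525)³ = 18.08 N/C.
E_θ = 18.08·sin52° = 14.25 N/C.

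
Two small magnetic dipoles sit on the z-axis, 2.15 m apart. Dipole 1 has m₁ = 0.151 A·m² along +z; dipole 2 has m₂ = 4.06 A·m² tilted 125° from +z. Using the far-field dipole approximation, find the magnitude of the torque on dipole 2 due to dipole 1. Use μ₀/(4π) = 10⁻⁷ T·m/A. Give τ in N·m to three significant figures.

Dipole B is on the axis of dipole A, so B₁ there is axial: B₁ = (μ₀/4π)·2m₁/r³ along +z.
B₁ = 2(10⁻⁷)(0.151)/(2.15)³ = 3.039×10⁻⁹ T.
τ = m₂ B₁ sinθ.
τ = (4.06)(3.039×10⁻⁹)·sin125° = 1.011×10⁻⁸ N·m.

τ ≈ 1.01×10⁻⁸ N·m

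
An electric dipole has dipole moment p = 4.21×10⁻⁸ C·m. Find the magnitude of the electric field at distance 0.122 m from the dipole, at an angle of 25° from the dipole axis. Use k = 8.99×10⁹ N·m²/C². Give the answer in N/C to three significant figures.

At angle θ the dipole field magnitude is E = (kp/r³)·√(1 + 3cos²θ).
kp/r³ = (8.99×10⁹)(4.21×10⁻⁸) / (0.122)³ = 2.084×10⁵ N/C.
√(1 + 3cos²25°) = √(1 + 3·0.8214) = √3.4642 ≈ 1.8612.
E ≈ 2.084×10⁵ × 1.861 = 3.879×10⁵ N/C.

E ≈ 3.88×10⁵ N/C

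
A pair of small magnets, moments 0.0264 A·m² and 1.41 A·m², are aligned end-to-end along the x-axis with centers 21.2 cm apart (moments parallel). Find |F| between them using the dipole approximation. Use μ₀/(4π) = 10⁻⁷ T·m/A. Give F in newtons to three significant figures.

On-axis B of dipole 1: B = (μ₀/4π)·2m₁/r³. Force on dipole 2: F = m₂·dB/dr.
dB/dr = −(μ₀/4π)·6m₁/r⁴, so |F| = (μ₀/4π)·6m₁m₂/r⁴.
F = 6(10⁻⁷)(0.0264)(1.41)/(0.212)⁴ = 1.106×10⁻⁵ N.

F ≈ 1.11×10⁻⁵ N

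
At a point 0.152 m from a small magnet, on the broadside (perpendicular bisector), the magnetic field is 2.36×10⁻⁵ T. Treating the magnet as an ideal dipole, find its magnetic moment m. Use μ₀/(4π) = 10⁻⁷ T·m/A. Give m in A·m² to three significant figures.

m ≈ 0.829 A·m²

In the equatorial plane B = (μ₀/4π)·m/r³, so m = Br³·4π/(μ₀).
m = (2.36×10⁻⁵)·(0.152)³ / (10⁻⁷) = 0.8288 A·m².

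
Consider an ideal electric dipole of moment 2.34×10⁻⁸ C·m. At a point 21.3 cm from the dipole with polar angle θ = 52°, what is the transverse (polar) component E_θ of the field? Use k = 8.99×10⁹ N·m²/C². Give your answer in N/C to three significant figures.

E_θ ≈ 1.72×10⁴ N/C

For a dipole, E_θ = (kp sinθ)/r³.
kp/r³ = (8.99×10⁹)(2.34×10⁻⁸)/(0.213)³ = 2.177×10⁴ N/C.
E_θ = 2.177×10⁴·sin52° = 1.715×10⁴ N/C.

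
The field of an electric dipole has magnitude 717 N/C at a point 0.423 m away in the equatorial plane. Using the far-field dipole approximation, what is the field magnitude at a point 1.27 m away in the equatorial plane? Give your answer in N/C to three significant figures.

Dipole fields scale as 1/r³ in the far field; the geometry is the same at both points.
E₂ = E₁ · (r₁/r₂)³ = 717 · (0.423/1.27)³.
(r₁/r₂)³ = (0.3331)³ = 0.03695.
E₂ ≈ 26.49 N/C.

E ≈ 26.5 N/C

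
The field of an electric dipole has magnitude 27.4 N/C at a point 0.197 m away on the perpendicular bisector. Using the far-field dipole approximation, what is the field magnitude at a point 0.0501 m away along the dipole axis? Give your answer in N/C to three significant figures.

E ≈ 3330 N/C

Dipole fields scale as 1/r³ in the far field.
The axial field is twice the equatorial field at the same r, so the geometry factor is 2/1.
E₂ = E₁ · (2/1) · (r₁/r₂)³ = 27.4 · 2 · (0.197/0.0501)³.
(r₁/r₂)³ = (3.932)³ = 60.8.
E₂ ≈ 3332 N/C.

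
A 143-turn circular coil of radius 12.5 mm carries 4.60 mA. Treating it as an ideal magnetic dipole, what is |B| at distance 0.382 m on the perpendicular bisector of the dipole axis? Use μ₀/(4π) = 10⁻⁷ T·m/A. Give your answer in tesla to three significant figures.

B ≈ 5.79×10⁻¹⁰ T

m = NIA = NIπa² = 143·(0.00460)·π·(0.0125)² = 3.229×10⁻⁴ A·m².
In the equatorial plane B = (μ₀/4π)·m/r³ (half the axial value).
B = (10⁻⁷)·(3.229×10⁻⁴) / (0.382)³ = 5.793×10⁻¹⁰ T.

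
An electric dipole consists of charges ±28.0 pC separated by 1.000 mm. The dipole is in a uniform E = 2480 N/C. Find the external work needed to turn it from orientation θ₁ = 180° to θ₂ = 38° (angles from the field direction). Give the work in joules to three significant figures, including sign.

W ≈ -1.24×10⁻¹⁰ J

Dipole moment p = qd = (2.80×10⁻¹¹ C)(0.00100 m) = 2.80×10⁻¹⁴ C·m.
W_ext = ΔU = U(θ₂) − U(θ₁) = −pE cosθ₂ − (−pE cosθ₁) = pE(cosθ₁ − cosθ₂).
W = (2.80×10⁻¹⁴)(2480)·(cos180° − cos38°) = (6.944×10⁻¹¹)·(-1.7880) = -1.242×10⁻¹⁰ J.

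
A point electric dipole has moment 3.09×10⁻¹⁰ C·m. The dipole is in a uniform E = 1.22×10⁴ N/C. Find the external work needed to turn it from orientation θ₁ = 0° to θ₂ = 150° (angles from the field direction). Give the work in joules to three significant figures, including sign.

W_ext = ΔU = U(θ₂) − U(θ₁) = −pE cosθ₂ − (−pE cosθ₁) = pE(cosθ₁ − cosθ₂).
W = (3.09×10⁻¹⁰)(1.22×10⁴)·(cos0° − cos150°) = (3.770×10⁻⁶)·(+1.8660) = 7.035×10⁻⁶ J.

W ≈ 7.03×10⁻⁶ J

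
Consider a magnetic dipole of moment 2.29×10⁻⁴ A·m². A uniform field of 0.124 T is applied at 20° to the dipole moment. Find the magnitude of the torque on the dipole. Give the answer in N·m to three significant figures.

Torque on a magnetic dipole: τ = mB sinθ.
τ = (2.29×10⁻⁴)(0.124)·sin20° = 9.712×10⁻⁶ N·m.

τ ≈ 9.71×10⁻⁶ N·m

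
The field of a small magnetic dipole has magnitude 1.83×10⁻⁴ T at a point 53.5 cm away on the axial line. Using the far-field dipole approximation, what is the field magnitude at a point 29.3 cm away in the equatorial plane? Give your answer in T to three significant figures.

Dipole fields scale as 1/r³ in the far field.
The axial field is twice the equatorial field at the same r, so the geometry factor is 1/2.
B₂ = B₁ · (1/2) · (r₁/r₂)³ = 1.83×10⁻⁴ · 0.5 · (53.5/29.3)³.
(r₁/r₂)³ = (1.826)³ = 6.088.
B₂ ≈ 5.570×10⁻⁴ T.

B ≈ 5.57×10⁻⁴ T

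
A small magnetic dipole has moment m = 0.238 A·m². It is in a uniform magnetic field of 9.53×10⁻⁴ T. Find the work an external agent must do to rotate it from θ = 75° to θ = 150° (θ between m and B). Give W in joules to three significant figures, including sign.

W_ext = ΔU = −mB cosθ₂ + mB cosθ₁ = mB(cosθ₁ − cosθ₂).
W = (0.238)(9.53×10⁻⁴)·(cos75° − cos150°) = (2.268×10⁻⁴)·(+1.1248) = 2.551×10⁻⁴ J.

W ≈ 2.55×10⁻⁴ J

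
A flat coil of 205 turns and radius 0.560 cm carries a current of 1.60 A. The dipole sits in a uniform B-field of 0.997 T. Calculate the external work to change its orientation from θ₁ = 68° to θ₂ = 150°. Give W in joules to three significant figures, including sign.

W ≈ 0.0400 J

m = NIA = NIπa² = 205·(1.60)·π·(0.00560)² = 0.03231 A·m².
W_ext = ΔU = −mB cosθ₂ + mB cosθ₁ = mB(cosθ₁ − cosθ₂).
W = (0.03231)(0.997)·(cos68° − cos150°) = (0.03221)·(+1.2406) = 0.03996 J.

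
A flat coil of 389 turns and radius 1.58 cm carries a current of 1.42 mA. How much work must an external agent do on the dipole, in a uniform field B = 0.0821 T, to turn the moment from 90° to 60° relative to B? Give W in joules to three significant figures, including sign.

m = NIA = NIπa² = 389·(0.00142)·π·(0.0158)² = 4.332×10⁻⁴ A·m².
W_ext = ΔU = −mB cosθ₂ + mB cosθ₁ = mB(cosθ₁ − cosθ₂).
W = (4.332×10⁻⁴)(0.0821)·(cos90° − cos60°) = (3.557×10⁻⁵)·(-0.5000) = -1.778×10⁻⁵ J.

W ≈ -1.78×10⁻⁵ J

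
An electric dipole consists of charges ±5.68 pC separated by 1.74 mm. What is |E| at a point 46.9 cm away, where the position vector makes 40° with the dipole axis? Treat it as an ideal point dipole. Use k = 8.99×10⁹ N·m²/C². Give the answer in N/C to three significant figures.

E ≈ 0.00143 N/C

Dipole moment p = qd = (5.68×10⁻¹² C)(0.00174 m) = 9.883×10⁻¹⁵ C·m.
At angle θ the dipole field magnitude is E = (kp/r³)·√(1 + 3cos²θ).
kp/r³ = (8.99×10⁹)(9.883×10⁻¹⁵) / (0.469)³ = 8.613×10⁻⁴ N/C.
√(1 + 3cos²40°) = √(1 + 3·0.5868) = √2.7605 ≈ 1.6615.
E ≈ 8.613×10⁻⁴ × 1.661 = 0.001431 N/C.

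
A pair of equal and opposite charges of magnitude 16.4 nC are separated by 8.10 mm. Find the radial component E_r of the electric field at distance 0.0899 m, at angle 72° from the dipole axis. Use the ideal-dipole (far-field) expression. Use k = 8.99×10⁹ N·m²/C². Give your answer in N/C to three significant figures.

Dipole moment p = qd = (1.64×10⁻⁸ C)(0.00810 m) = 1.328×10⁻¹⁰ C·m.
For a dipole, E_r = (2kp cosθ)/r³.
kp/r³ = (8.99×10⁹)(1.328×10⁻¹⁰)/(0.0899)³ = 1643 N/C.
E_r = 2·1643·cos72° = 1016 N/C.

E_r ≈ 1020 N/C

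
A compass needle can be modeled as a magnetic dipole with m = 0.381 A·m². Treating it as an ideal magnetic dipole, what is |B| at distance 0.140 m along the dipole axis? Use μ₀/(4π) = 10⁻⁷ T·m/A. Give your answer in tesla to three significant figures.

On axis B = (μ₀/4π)·2m/r³.
B = 2·(10⁻⁷)·(0.381) / (0.140)³ = 2.777×10⁻⁵ T.

B ≈ 2.78×10⁻⁵ T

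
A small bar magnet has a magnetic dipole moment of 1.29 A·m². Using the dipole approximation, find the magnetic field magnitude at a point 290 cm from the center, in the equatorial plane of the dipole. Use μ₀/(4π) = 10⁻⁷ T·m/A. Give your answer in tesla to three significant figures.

B ≈ 5.29×10⁻⁹ T

In the equatorial plane B = (μ₀/4π)·m/r³ (half the axial value).
B = (10⁻⁷)·(1.29) / (2.90)³ = 5.289×10⁻⁹ T.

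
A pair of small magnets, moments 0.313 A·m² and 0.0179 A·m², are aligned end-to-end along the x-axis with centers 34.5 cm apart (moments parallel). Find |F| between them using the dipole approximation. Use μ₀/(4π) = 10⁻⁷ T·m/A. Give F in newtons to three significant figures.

F ≈ 2.37×10⁻⁷ N

On-axis B of dipole 1: B = (μ₀/4π)·2m₁/r³. Force on dipole 2: F = m₂·dB/dr.
dB/dr = −(μ₀/4π)·6m₁/r⁴, so |F| = (μ₀/4π)·6m₁m₂/r⁴.
F = 6(10⁻⁷)(0.313)(0.0179)/(0.345)⁴ = 2.373×10⁻⁷ N.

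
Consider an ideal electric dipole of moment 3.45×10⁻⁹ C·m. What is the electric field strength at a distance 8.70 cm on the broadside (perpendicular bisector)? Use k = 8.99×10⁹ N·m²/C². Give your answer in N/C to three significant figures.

E ≈ 4.71×10⁴ N/C

On the perpendicular bisector E = kp/r³ (half the axial value at the same distance).
E = (8.99×10⁹)(3.45×10⁻⁹) / (0.0870)³ = 4.710×10⁴ N/C.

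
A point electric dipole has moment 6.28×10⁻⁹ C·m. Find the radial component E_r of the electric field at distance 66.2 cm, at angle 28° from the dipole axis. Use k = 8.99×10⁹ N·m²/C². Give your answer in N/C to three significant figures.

For a dipole, E_r = (2kp cosθ)/r³.
kp/r³ = (8.99×10⁹)(6.28×10⁻⁹)/(0.662)³ = 194.6 N/C.
E_r = 2·194.6·cos28° = 343.6 N/C.

E_r ≈ 344 N/C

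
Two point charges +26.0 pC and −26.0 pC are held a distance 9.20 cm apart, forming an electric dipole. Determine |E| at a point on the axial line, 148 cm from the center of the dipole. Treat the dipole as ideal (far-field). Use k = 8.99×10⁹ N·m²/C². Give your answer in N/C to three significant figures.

E ≈ 0.0133 N/C

Dipole moment p = qd = (2.60×10⁻¹¹ C)(0.0920 m) = 2.392×10⁻¹² C·m.
On the dipole axis E = 2kp/r³.
E = 2·(8.99×10⁹)(2.392×10⁻¹²) / (1.48)³ = 0.01327 N/C.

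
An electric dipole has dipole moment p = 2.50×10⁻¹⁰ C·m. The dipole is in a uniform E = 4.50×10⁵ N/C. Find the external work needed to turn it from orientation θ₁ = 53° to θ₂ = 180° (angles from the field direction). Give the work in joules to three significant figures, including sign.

W_ext = ΔU = U(θ₂) − U(θ₁) = −pE cosθ₂ − (−pE cosθ₁) = pE(cosθ₁ − cosθ₂).
W = (2.50×10⁻¹⁰)(4.50×10⁵)·(cos53° − cos180°) = (1.125×10⁻⁴)·(+1.6018) = 1.802×10⁻⁴ J.

W ≈ 1.80×10⁻⁴ J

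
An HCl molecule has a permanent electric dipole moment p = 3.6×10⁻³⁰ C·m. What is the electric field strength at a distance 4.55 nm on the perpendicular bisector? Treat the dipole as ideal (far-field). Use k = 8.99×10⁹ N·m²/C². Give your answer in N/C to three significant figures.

E ≈ 3.44×10⁵ N/C

On the perpendicular bisector E = kp/r³ (half the axial value at the same distance).
E = (8.99×10⁹)(3.60×10⁻³⁰) / (4.55×10⁻⁹)³ = 3.436×10⁵ N/C.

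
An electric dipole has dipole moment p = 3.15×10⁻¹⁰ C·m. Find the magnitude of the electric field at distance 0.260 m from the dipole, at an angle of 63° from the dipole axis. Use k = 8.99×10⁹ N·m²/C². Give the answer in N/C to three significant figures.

E ≈ 205 N/C

At angle θ the dipole field magnitude is E = (kp/r³)·√(1 + 3cos²θ).
kp/r³ = (8.99×10⁹)(3.15×10⁻¹⁰) / (0.260)³ = 161.1 N/C.
√(1 + 3cos²63°) = √(1 + 3·0.2061) = √1.6183 ≈ 1.2721.
E ≈ 161.1 × 1.272 = 205.0 N/C.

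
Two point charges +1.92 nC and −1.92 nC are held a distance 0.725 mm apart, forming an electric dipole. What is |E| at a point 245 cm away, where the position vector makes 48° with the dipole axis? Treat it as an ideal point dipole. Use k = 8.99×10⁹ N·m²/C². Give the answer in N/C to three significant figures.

E ≈ 0.00130 N/C

Dipole moment p = qd = (1.92×10⁻⁹ C)(7.25×10⁻⁴ m) = 1.392×10⁻¹² C·m.
At angle θ the dipole field magnitude is E = (kp/r³)·√(1 + 3cos²θ).
kp/r³ = (8.99×10⁹)(1.392×10⁻¹²) / (2.45)³ = 8.509×10⁻⁴ N/C.
√(1 + 3cos²48°) = √(1 + 3·0.4477) = √2.3432 ≈ 1.5308.
E ≈ 8.509×10⁻⁴ × 1.531 = 0.001303 N/C.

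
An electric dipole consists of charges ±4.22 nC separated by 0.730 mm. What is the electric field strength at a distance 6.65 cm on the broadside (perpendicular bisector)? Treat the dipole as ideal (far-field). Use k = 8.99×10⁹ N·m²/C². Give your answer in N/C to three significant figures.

E ≈ 94.2 N/C

Dipole moment p = qd = (4.22×10⁻⁹ C)(7.30×10⁻⁴ m) = 3.081×10⁻¹² C·m.
In the equatorial plane E = kp/r³.
E = (8.99×10⁹)(3.081×10⁻¹²) / (0.0665)³ = 94.19 N/C.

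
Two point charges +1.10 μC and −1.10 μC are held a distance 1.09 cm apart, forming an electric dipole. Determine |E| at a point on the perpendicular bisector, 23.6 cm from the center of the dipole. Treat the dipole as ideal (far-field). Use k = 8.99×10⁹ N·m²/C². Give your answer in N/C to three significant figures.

E ≈ 8200 N/C

Dipole moment p = qd = (1.10×10⁻⁶ C)(0.0109 m) = 1.199×10⁻⁸ C·m.
In the equatorial plane E = kp/r³.
E = (8.99×10⁹)(1.199×10⁻⁸) / (0.236)³ = 8201 N/C.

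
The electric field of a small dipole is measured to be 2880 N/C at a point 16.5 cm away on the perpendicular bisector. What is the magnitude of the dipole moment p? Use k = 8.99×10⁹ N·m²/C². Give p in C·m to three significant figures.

In the equatorial plane E = kp/r³, so p = Er³/(k).
p = (2880)·(0.165)³ / (8.99×10⁹) = 1.439×10⁻⁹ C·m.

p ≈ 1.44×10⁻⁹ C·m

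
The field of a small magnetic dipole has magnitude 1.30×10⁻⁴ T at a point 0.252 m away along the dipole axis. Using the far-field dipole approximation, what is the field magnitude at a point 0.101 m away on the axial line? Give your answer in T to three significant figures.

B ≈ 0.00202 T

Dipole fields scale as 1/r³ in the far field; the geometry is the same at both points.
B₂ = B₁ · (r₁/r₂)³ = 1.30×10⁻⁴ · (0.252/0.101)³.
(r₁/r₂)³ = (2.495)³ = 15.53.
B₂ ≈ 0.002019 T.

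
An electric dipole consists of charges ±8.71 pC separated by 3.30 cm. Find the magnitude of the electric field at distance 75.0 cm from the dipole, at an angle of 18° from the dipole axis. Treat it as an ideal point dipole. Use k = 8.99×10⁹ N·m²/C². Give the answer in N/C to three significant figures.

Dipole moment p = qd = (8.71×10⁻¹² C)(0.0330 m) = 2.874×10⁻¹³ C·m.
At angle θ the dipole field magnitude is E = (kp/r³)·√(1 + 3cos²θ).
kp/r³ = (8.99×10⁹)(2.874×10⁻¹³) / (0.750)³ = 0.006124 N/C.
√(1 + 3cos²18°) = √(1 + 3·0.9045) = √3.7135 ≈ 1.9271.
E ≈ 0.006124 × 1.927 = 0.01180 N/C.

E ≈ 0.0118 N/C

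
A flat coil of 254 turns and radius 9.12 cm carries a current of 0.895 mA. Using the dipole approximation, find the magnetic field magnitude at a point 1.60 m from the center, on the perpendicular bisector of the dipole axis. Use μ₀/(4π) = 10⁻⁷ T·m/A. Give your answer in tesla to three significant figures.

B ≈ 1.45×10⁻¹⁰ T

m = NIA = NIπa² = 254·(8.95×10⁻⁴)·π·(0.0912)² = 0.00594 A·m².
In the equatorial plane B = (μ₀/4π)·m/r³ (half the axial value).
B = (10⁻⁷)·(0.00594) / (1.60)³ = 1.450×10⁻¹⁰ T.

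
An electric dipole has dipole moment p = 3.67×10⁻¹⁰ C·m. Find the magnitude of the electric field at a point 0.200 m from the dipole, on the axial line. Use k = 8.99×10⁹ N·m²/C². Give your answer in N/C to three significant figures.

On the dipole axis E = 2kp/r³.
E = 2·(8.99×10⁹)(3.67×10⁻¹⁰) / (0.200)³ = 824.8 N/C.

E ≈ 825 N/C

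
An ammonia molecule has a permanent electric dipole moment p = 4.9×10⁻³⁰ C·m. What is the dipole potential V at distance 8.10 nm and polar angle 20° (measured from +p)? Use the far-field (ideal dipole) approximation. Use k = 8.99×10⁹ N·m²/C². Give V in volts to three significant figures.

V ≈ 6.31×10⁻⁴ V

The dipole potential is V = kp cosθ / r².
V = (8.99×10⁹)(4.90×10⁻³⁰)·cos20° / (8.10×10⁻⁹)² = 6.309×10⁻⁴ V.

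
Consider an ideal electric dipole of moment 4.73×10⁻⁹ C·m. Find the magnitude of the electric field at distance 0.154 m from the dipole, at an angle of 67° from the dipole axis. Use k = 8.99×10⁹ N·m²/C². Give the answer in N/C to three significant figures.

At angle θ the dipole field magnitude is E = (kp/r³)·√(1 + 3cos²θ).
kp/r³ = (8.99×10⁹)(4.73×10⁻⁹) / (0.154)³ = 1.164×10⁴ N/C.
√(1 + 3cos²67°) = √(1 + 3·0.1527) = √1.4580 ≈ 1.2075.
E ≈ 1.164×10⁴ × 1.207 = 1.406×10⁴ N/C.

E ≈ 1.41×10⁴ N/C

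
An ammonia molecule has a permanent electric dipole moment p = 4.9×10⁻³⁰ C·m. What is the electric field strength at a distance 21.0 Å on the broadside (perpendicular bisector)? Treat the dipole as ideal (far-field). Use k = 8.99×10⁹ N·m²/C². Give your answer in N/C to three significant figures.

E ≈ 4.76×10⁶ N/C

In the equatorial plane E = kp/r³.
E = (8.99×10⁹)(4.90×10⁻³⁰) / (2.10×10⁻⁹)³ = 4.757×10⁶ N/C.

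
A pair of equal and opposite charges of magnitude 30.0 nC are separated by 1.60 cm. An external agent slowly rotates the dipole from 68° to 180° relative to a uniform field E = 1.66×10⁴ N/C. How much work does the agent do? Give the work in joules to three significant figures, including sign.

Dipole moment p = qd = (3.00×10⁻⁸ C)(0.0160 m) = 4.80×10⁻¹⁰ C·m.
W_ext = ΔU = U(θ₂) − U(θ₁) = −pE cosθ₂ − (−pE cosθ₁) = pE(cosθ₁ − cosθ₂).
W = (4.80×10⁻¹⁰)(1.66×10⁴)·(cos68° − cos180°) = (7.968×10⁻⁶)·(+1.3746) = 1.095×10⁻⁵ J.

W ≈ 1.10×10⁻⁵ J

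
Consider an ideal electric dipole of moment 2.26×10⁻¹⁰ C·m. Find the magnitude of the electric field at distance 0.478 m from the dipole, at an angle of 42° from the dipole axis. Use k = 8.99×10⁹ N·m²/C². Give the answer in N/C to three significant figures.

E ≈ 30.3 N/C

At angle θ the dipole field magnitude is E = (kp/r³)·√(1 + 3cos²θ).
kp/r³ = (8.99×10⁹)(2.26×10⁻¹⁰) / (0.478)³ = 18.60 N/C.
√(1 + 3cos²42°) = √(1 + 3·0.5523) = √2.6568 ≈ 1.6300.
E ≈ 18.60 × 1.630 = 30.32 N/C.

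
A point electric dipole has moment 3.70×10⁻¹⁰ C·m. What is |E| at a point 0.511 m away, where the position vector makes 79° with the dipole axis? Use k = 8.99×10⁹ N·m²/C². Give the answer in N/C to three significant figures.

E ≈ 26.3 N/C

At angle θ the dipole field magnitude is E = (kp/r³)·√(1 + 3cos²θ).
kp/r³ = (8.99×10⁹)(3.70×10⁻¹⁰) / (0.511)³ = 24.93 N/C.
√(1 + 3cos²79°) = √(1 + 3·0.0364) = √1.1092 ≈ 1.0532.
E ≈ 24.93 × 1.053 = 26.25 N/C.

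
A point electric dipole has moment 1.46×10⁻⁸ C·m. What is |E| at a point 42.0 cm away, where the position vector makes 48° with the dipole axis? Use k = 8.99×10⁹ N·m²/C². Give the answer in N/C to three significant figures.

At angle θ the dipole field magnitude is E = (kp/r³)·√(1 + 3cos²θ).
kp/r³ = (8.99×10⁹)(1.46×10⁻⁸) / (0.420)³ = 1772 N/C.
√(1 + 3cos²48°) = √(1 + 3·0.4477) = √2.3432 ≈ 1.5308.
E ≈ 1772 × 1.531 = 2712 N/C.

E ≈ 2710 N/C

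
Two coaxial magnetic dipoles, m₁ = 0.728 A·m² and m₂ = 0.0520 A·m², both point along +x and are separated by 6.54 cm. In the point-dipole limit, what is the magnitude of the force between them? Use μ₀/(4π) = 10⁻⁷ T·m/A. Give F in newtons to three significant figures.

On-axis B of dipole 1: B = (μ₀/4π)·2m₁/r³. Force on dipole 2: F = m₂·dB/dr.
dB/dr = −(μ₀/4π)·6m₁/r⁴, so |F| = (μ₀/4π)·6m₁m₂/r⁴.
F = 6(10⁻⁷)(0.728)(0.0520)/(0.0654)⁴ = 0.001242 N.

F ≈ 0.00124 N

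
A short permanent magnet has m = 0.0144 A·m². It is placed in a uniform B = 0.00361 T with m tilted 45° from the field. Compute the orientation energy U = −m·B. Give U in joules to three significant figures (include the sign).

U ≈ -3.68×10⁻⁵ J

U = −m·B = −mB cosθ.
U = −(0.0144)(0.00361)·cos45° = -3.676×10⁻⁵ J.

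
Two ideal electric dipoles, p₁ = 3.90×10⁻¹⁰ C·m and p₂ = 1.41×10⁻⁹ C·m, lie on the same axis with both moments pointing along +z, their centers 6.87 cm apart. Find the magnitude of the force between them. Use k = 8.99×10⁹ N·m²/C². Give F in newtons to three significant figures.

F ≈ 0.00133 N

On-axis field of dipole 1 at distance r: E = 2kp₁/r³. Force on dipole 2 is F = p₂·dE/dr (gradient along axis).
dE/dr = −6kp₁/r⁴, so |F| = 6kp₁p₂/r⁴ (attractive for aligned moments).
F = 6(8.99×10⁹)(3.90×10⁻¹⁰)(1.41×10⁻⁹)/(0.0687)⁴ = 0.001332 N.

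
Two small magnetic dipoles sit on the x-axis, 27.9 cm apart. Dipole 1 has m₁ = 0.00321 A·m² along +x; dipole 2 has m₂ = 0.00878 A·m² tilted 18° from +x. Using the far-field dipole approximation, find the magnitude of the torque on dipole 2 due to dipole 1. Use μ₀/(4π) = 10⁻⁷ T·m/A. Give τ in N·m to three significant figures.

Dipole B is on the axis of dipole A, so B₁ there is axial: B₁ = (μ₀/4π)·2m₁/r³ along +x.
B₁ = 2(10⁻⁷)(0.00321)/(0.279)³ = 2.956×10⁻⁸ T.
τ = m₂ B₁ sinθ.
τ = (0.00878)(2.956×10⁻⁸)·sin18° = 8.020×10⁻¹¹ N·m.

τ ≈ 8.02×10⁻¹¹ N·m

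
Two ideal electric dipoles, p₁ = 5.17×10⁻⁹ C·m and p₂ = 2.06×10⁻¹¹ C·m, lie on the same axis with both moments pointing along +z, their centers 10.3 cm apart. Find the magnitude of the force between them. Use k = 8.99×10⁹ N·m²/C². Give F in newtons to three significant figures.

On-axis field of dipole 1 at distance r: E = 2kp₁/r³. Force on dipole 2 is F = p₂·dE/dr (gradient along axis).
dE/dr = −6kp₁/r⁴, so |F| = 6kp₁p₂/r⁴ (attractive for aligned moments).
F = 6(8.99×10⁹)(5.17×10⁻⁹)(2.06×10⁻¹¹)/(0.103)⁴ = 5.104×10⁻⁵ N.

F ≈ 5.10×10⁻⁵ N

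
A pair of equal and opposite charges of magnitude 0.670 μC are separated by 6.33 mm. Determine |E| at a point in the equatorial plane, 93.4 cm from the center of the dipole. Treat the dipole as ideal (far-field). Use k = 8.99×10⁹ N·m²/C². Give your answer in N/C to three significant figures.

Dipole moment p = qd = (6.70×10⁻⁷ C)(0.00633 m) = 4.241×10⁻⁹ C·m.
In the equatorial plane E = kp/r³.
E = (8.99×10⁹)(4.241×10⁻⁹) / (0.934)³ = 46.79 N/C.

E ≈ 46.8 N/C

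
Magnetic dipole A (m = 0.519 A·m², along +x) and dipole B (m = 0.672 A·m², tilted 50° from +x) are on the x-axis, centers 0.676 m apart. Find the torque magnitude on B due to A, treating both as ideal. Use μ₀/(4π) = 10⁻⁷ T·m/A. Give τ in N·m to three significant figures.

τ ≈ 1.73×10⁻⁷ N·m

Dipole B is on the axis of dipole A, so B₁ there is axial: B₁ = (μ₀/4π)·2m₁/r³ along +x.
B₁ = 2(10⁻⁷)(0.519)/(0.676)³ = 3.360×10⁻⁷ T.
τ = m₂ B₁ sinθ.
τ = (0.672)(3.360×10⁻⁷)·sin50° = 1.730×10⁻⁷ N·m.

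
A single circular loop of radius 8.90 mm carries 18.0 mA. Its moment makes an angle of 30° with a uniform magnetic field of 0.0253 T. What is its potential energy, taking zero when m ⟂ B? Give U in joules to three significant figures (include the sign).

Magnetic moment m = IA = Iπa² = (0.0180)·π·(0.00890)² = 4.479×10⁻⁶ A·m².
U = −m·B = −mB cosθ.
U = −(4.479×10⁻⁶)(0.0253)·cos30° = -9.814×10⁻⁸ J.

U ≈ -9.81×10⁻⁸ J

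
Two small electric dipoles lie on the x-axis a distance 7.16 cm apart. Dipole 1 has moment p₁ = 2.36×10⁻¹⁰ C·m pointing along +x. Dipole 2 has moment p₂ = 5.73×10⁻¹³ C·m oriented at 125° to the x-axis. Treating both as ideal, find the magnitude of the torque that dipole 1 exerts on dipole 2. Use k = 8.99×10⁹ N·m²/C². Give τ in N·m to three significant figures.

The second dipole sits on the axis of the first, so the field there is axial: E₁ = 2kp₁/r³ along +x.
E₁ = 2(8.99×10⁹)(2.36×10⁻¹⁰)/(0.0716)³ = 1.156×10⁴ N/C.
Torque on the second dipole: τ = p₂ E₁ sinθ.
τ = (5.73×10⁻¹³)(1.156×10⁴)·sin125° = 5.426×10⁻⁹ N·m.

τ ≈ 5.43×10⁻⁹ N·m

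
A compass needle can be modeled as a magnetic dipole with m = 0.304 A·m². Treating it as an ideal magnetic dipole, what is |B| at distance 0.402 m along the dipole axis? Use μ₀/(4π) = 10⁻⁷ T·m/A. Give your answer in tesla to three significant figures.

On axis B = (μ₀/4π)·2m/r³.
B = 2·(10⁻⁷)·(0.304) / (0.402)³ = 9.359×10⁻⁷ T.

B ≈ 9.36×10⁻⁷ T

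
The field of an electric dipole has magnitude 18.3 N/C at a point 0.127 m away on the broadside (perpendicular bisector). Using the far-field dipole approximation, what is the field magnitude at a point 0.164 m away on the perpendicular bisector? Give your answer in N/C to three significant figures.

E ≈ 8.50 N/C

Dipole fields scale as 1/r³ in the far field; the geometry is the same at both points.
E₂ = E₁ · (r₁/r₂)³ = 18.3 · (0.127/0.164)³.
(r₁/r₂)³ = (0.7744)³ = 0.4644.
E₂ ≈ 8.498 N/C.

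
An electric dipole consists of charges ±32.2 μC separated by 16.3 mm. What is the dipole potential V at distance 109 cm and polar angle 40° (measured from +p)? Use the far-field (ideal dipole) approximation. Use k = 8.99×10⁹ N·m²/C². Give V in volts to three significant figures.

Dipole moment p = qd = (3.22×10⁻⁵ C)(0.0163 m) = 5.249×10⁻⁷ C·m.
The dipole potential is V = kp cosθ / r².
V = (8.99×10⁹)(5.249×10⁻⁷)·cos40° / (1.09)² = 3043 V.

V ≈ 3040 V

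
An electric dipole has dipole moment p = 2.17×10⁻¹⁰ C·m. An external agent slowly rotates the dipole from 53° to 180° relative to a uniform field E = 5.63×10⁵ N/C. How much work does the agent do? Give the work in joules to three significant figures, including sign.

W_ext = ΔU = U(θ₂) − U(θ₁) = −pE cosθ₂ − (−pE cosθ₁) = pE(cosθ₁ − cosθ₂).
W = (2.17×10⁻¹⁰)(5.63×10⁵)·(cos53° − cos180°) = (1.222×10⁻⁴)·(+1.6018) = 1.957×10⁻⁴ J.

W ≈ 1.96×10⁻⁴ J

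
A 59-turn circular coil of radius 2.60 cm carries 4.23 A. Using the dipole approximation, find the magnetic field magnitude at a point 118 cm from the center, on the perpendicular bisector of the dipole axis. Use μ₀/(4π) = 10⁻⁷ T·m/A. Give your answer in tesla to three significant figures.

B ≈ 3.23×10⁻⁸ T

m = NIA = NIπa² = 59·(4.23)·π·(0.0260)² = 0.530 A·m².
In the equatorial plane B = (μ₀/4π)·m/r³ (half the axial value).
B = (10⁻⁷)·(0.530) / (1.18)³ = 3.226×10⁻⁸ T.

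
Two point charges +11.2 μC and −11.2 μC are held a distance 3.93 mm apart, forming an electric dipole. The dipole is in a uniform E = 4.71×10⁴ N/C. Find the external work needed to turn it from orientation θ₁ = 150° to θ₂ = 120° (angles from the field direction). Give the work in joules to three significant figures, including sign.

Dipole moment p = qd = (1.12×10⁻⁵ C)(0.00393 m) = 4.402×10⁻⁸ C·m.
W_ext = ΔU = U(θ₂) − U(θ₁) = −pE cosθ₂ − (−pE cosθ₁) = pE(cosθ₁ − cosθ₂).
W = (4.402×10⁻⁸)(4.71×10⁴)·(cos150° − cos120°) = (0.002073)·(-0.3660) = -7.589×10⁻⁴ J.

W ≈ -7.59×10⁻⁴ J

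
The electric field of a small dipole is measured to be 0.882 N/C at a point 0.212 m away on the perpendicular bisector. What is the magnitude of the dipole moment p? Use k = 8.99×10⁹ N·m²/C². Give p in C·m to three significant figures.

p ≈ 9.35×10⁻¹³ C·m

In the equatorial plane E = kp/r³, so p = Er³/(k).
p = (0.882)·(0.212)³ / (8.99×10⁹) = 9.348×10⁻¹³ C·m.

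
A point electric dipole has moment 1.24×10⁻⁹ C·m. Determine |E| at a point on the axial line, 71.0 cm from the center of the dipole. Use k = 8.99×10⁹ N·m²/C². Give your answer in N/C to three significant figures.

On the dipole axis E = 2kp/r³.
E = 2·(8.99×10⁹)(1.24×10⁻⁹) / (0.710)³ = 62.29 N/C.

E ≈ 62.3 N/C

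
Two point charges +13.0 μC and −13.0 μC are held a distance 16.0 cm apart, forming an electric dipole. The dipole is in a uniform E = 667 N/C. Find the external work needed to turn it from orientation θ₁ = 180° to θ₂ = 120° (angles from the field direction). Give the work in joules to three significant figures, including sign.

W ≈ -6.94×10⁻⁴ J

Dipole moment p = qd = (1.30×10⁻⁵ C)(0.160 m) = 2.08×10⁻⁶ C·m.
W_ext = ΔU = U(θ₂) − U(θ₁) = −pE cosθ₂ − (−pE cosθ₁) = pE(cosθ₁ − cosθ₂).
W = (2.08×10⁻⁶)(667)·(cos180° − cos120°) = (0.001387)·(-0.5000) = -6.937×10⁻⁴ J.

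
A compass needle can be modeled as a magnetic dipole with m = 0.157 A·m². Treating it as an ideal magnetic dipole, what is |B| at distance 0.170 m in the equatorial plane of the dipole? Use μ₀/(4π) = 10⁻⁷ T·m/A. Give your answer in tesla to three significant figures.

In the equatorial plane B = (μ₀/4π)·m/r³ (half the axial value).
B = (10⁻⁷)·(0.157) / (0.170)³ = 3.196×10⁻⁶ T.

B ≈ 3.20×10⁻⁶ T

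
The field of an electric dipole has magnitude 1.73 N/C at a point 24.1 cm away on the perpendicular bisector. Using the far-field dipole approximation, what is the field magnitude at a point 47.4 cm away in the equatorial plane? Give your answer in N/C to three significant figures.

Dipole fields scale as 1/r³ in the far field; the geometry is the same at both points.
E₂ = E₁ · (r₁/r₂)³ = 1.73 · (24.1/47.4)³.
(r₁/r₂)³ = (0.5084)³ = 0.1314.
E₂ ≈ 0.2274 N/C.

E ≈ 0.227 N/C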